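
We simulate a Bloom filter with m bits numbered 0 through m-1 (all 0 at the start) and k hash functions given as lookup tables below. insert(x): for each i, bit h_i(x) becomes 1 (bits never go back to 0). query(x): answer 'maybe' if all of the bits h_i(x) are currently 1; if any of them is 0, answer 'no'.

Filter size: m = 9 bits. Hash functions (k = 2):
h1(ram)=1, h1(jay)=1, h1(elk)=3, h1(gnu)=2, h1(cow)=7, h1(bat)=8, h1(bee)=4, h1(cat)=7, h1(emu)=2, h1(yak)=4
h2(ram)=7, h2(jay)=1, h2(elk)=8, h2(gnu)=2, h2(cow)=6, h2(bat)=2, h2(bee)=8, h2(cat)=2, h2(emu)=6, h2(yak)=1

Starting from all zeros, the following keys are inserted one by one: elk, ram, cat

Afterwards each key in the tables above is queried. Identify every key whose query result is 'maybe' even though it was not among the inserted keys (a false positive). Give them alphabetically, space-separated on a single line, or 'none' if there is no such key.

Start: bits=000000000
After insert 'elk': sets bits 3 8 -> bits=000100001
After insert 'ram': sets bits 1 7 -> bits=010100011
After insert 'cat': sets bits 2 7 -> bits=011100011
Not inserted: bat bee cow emu gnu jay yak — query each against bits=011100011:
query bat: checks bit2=1, bit8=1 (all 1) -> maybe => FALSE POSITIVE
query bee: checks bit4=0, bit8=1 (has a 0) -> no => not a false positive
query cow: checks bit6=0, bit7=1 (has a 0) -> no => not a false positive
query emu: checks bit2=1, bit6=0 (has a 0) -> no => not a false positive
query gnu: checks bit2=1 (all 1) -> maybe => FALSE POSITIVE
query jay: checks bit1=1 (all 1) -> maybe => FALSE POSITIVE
query yak: checks bit1=1, bit4=0 (has a 0) -> no => not a false positive
False positives (alphabetical): bat gnu jay

Answer: bat gnu jay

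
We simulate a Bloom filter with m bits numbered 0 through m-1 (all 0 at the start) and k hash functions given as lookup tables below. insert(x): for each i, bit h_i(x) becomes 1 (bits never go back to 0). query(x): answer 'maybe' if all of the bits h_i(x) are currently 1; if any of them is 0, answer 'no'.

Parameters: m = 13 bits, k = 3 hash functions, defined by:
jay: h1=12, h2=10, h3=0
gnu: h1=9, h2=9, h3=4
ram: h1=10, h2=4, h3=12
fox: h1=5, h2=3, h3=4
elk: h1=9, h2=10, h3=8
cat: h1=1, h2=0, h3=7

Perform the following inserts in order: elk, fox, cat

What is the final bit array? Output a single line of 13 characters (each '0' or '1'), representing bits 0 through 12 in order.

Answer: 1101110111100

Derivation:
Start: bits=0000000000000
After insert 'elk': sets bits 8 9 10 -> bits=0000000011100
After insert 'fox': sets bits 3 4 5 -> bits=0001110011100
After insert 'cat': sets bits 0 1 7 -> bits=1101110111100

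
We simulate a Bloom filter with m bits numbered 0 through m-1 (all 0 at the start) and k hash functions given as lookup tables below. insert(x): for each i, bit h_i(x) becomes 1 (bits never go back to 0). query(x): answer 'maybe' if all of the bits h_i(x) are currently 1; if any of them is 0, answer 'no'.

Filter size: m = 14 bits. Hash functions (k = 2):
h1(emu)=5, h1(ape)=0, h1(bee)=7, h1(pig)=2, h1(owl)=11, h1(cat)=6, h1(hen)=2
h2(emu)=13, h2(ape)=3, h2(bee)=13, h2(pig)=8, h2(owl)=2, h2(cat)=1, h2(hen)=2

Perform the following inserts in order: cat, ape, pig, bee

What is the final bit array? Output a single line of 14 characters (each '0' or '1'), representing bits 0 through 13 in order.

Start: bits=00000000000000
After insert 'cat': sets bits 1 6 -> bits=01000010000000
After insert 'ape': sets bits 0 3 -> bits=11010010000000
After insert 'pig': sets bits 2 8 -> bits=11110010100000
After insert 'bee': sets bits 7 13 -> bits=11110011100001

Answer: 11110011100001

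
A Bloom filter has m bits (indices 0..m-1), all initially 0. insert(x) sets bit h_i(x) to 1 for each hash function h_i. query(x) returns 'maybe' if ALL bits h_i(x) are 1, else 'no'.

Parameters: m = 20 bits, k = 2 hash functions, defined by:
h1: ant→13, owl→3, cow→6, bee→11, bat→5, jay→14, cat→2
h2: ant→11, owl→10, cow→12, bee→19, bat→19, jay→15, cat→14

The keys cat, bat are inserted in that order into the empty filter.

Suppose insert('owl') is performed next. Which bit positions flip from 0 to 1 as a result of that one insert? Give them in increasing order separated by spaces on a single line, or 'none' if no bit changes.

Start: bits=00000000000000000000
After insert 'cat': sets bits 2 14 -> bits=00100000000000100000
After insert 'bat': sets bits 5 19 -> bits=00100100000000100001
insert 'owl' would touch bits 3 10; currently bit3=0, bit10=0
Bits that are 0 among those (would change 0->1): 3 10

Answer: 3 10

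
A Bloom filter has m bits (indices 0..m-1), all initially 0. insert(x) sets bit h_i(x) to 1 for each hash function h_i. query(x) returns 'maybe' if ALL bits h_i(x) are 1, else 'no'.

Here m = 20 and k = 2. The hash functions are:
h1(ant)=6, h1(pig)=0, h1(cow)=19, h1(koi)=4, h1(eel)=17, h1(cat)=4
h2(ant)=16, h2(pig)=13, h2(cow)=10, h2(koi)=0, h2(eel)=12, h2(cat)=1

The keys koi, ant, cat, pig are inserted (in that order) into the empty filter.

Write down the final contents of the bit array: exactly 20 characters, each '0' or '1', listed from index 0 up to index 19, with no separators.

Start: bits=00000000000000000000
After insert 'koi': sets bits 0 4 -> bits=10001000000000000000
After insert 'ant': sets bits 6 16 -> bits=10001010000000001000
After insert 'cat': sets bits 1 4 -> bits=11001010000000001000
After insert 'pig': sets bits 0 13 -> bits=11001010000001001000

Answer: 11001010000001001000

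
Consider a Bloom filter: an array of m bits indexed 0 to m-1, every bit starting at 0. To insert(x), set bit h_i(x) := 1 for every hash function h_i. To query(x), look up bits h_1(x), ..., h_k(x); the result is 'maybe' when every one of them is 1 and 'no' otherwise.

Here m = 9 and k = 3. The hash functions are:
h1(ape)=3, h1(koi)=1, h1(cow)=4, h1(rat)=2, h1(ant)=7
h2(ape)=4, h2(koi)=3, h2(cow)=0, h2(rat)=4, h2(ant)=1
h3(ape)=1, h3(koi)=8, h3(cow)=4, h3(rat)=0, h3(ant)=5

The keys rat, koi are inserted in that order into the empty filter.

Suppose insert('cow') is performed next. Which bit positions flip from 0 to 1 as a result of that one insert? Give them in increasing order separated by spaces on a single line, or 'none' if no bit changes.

Answer: none

Derivation:
Start: bits=000000000
After insert 'rat': sets bits 0 2 4 -> bits=101010000
After insert 'koi': sets bits 1 3 8 -> bits=111110001
insert 'cow' would touch bits 0 4; currently bit0=1, bit4=1
Bits that are 0 among those (would change 0->1): none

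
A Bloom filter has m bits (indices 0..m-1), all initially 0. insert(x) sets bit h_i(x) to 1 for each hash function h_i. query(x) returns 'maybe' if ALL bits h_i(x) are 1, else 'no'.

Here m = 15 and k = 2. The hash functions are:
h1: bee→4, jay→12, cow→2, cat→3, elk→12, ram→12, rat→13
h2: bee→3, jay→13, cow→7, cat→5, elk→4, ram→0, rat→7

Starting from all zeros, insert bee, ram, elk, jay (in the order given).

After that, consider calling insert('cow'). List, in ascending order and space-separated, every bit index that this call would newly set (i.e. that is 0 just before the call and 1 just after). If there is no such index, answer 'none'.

Start: bits=000000000000000
After insert 'bee': sets bits 3 4 -> bits=000110000000000
After insert 'ram': sets bits 0 12 -> bits=100110000000100
After insert 'elk': sets bits 4 12 -> bits=100110000000100
After insert 'jay': sets bits 12 13 -> bits=100110000000110
insert 'cow' would touch bits 2 7; currently bit2=0, bit7=0
Bits that are 0 among those (would change 0->1): 2 7

Answer: 2 7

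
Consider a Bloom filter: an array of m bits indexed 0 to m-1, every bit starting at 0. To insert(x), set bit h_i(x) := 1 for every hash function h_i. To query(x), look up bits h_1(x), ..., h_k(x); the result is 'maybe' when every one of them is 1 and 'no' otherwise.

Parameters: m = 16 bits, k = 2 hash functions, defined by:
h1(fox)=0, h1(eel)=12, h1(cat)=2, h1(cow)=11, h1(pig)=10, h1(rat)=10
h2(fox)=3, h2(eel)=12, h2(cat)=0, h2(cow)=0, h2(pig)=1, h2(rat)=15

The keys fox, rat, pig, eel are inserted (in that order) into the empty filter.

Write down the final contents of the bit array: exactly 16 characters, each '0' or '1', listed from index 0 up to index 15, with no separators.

Start: bits=0000000000000000
After insert 'fox': sets bits 0 3 -> bits=1001000000000000
After insert 'rat': sets bits 10 15 -> bits=1001000000100001
After insert 'pig': sets bits 1 10 -> bits=1101000000100001
After insert 'eel': sets bits 12 -> bits=1101000000101001

Answer: 1101000000101001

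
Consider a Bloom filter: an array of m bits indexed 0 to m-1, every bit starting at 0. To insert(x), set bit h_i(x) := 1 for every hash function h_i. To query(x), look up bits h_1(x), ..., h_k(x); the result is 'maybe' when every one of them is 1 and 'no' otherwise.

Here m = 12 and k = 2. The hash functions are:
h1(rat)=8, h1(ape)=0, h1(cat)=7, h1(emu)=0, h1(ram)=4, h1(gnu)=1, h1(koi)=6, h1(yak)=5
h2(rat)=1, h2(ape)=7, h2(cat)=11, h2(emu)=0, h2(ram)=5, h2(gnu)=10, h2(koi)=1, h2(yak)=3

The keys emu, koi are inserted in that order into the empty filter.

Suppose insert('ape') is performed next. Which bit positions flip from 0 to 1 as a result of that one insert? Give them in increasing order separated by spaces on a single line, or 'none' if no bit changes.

Answer: 7

Derivation:
Start: bits=000000000000
After insert 'emu': sets bits 0 -> bits=100000000000
After insert 'koi': sets bits 1 6 -> bits=110000100000
insert 'ape' would touch bits 0 7; currently bit0=1, bit7=0
Bits that are 0 among those (would change 0->1): 7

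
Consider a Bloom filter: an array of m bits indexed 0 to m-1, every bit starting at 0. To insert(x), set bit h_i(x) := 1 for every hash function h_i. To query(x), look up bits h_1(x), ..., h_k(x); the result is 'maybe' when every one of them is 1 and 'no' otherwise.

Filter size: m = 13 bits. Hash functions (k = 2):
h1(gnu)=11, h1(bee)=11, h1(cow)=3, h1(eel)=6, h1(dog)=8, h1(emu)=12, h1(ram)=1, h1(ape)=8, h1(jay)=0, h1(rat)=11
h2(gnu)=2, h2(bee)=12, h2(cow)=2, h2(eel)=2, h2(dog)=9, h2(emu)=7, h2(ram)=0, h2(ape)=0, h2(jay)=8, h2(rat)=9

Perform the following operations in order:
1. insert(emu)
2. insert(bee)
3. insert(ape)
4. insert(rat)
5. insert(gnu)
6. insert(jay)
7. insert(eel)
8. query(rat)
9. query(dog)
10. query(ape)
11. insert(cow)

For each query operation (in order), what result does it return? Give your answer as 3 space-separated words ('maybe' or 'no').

Answer: maybe maybe maybe

Derivation:
Start: bits=0000000000000
Op 1: insert emu -> sets bits 7 12 -> bits=0000000100001
Op 2: insert bee -> sets bits 11 12 -> bits=0000000100011
Op 3: insert ape -> sets bits 0 8 -> bits=1000000110011
Op 4: insert rat -> sets bits 9 11 -> bits=1000000111011
Op 5: insert gnu -> sets bits 2 11 -> bits=1010000111011
Op 6: insert jay -> sets bits 0 8 -> bits=1010000111011
Op 7: insert eel -> sets bits 2 6 -> bits=1010001111011
Op 8: query rat -> checks bit9=1, bit11=1 (all 1) -> maybe
Op 9: query dog -> checks bit8=1, bit9=1 (all 1) -> maybe
Op 10: query ape -> checks bit0=1, bit8=1 (all 1) -> maybe
Op 11: insert cow -> sets bits 2 3 -> bits=1011001111011
Query results in order: maybe maybe maybe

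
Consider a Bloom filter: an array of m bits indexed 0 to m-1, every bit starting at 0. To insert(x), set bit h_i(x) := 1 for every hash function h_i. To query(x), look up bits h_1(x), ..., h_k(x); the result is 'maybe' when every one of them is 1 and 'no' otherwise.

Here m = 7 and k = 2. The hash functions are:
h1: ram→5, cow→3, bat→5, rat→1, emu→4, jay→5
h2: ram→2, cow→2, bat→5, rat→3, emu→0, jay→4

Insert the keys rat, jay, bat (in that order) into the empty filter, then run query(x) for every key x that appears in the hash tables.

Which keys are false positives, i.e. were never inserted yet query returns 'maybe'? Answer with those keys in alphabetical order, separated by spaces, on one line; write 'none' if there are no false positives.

Answer: none

Derivation:
Start: bits=0000000
After insert 'rat': sets bits 1 3 -> bits=0101000
After insert 'jay': sets bits 4 5 -> bits=0101110
After insert 'bat': sets bits 5 -> bits=0101110
Not inserted: cow emu ram — query each against bits=0101110:
query cow: checks bit2=0, bit3=1 (has a 0) -> no => not a false positive
query emu: checks bit0=0, bit4=1 (has a 0) -> no => not a false positive
query ram: checks bit2=0, bit5=1 (has a 0) -> no => not a false positive
False positives (alphabetical): none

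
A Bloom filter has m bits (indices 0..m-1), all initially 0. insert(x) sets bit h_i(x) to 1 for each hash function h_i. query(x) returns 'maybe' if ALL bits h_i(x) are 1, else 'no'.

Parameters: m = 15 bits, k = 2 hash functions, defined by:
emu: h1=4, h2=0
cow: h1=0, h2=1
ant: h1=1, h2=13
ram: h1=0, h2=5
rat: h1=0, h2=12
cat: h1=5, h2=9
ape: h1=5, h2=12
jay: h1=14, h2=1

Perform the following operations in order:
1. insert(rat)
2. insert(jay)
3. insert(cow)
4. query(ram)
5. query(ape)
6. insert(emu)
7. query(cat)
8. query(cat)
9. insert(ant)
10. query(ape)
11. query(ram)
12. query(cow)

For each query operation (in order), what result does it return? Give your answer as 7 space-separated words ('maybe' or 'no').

Answer: no no no no no no maybe

Derivation:
Start: bits=000000000000000
Op 1: insert rat -> sets bits 0 12 -> bits=100000000000100
Op 2: insert jay -> sets bits 1 14 -> bits=110000000000101
Op 3: insert cow -> sets bits 0 1 -> bits=110000000000101
Op 4: query ram -> checks bit0=1, bit5=0 (has a 0) -> no
Op 5: query ape -> checks bit5=0, bit12=1 (has a 0) -> no
Op 6: insert emu -> sets bits 0 4 -> bits=110010000000101
Op 7: query cat -> checks bit5=0, bit9=0 (has a 0) -> no
Op 8: query cat -> checks bit5=0, bit9=0 (has a 0) -> no
Op 9: insert ant -> sets bits 1 13 -> bits=110010000000111
Op 10: query ape -> checks bit5=0, bit12=1 (has a 0) -> no
Op 11: query ram -> checks bit0=1, bit5=0 (has a 0) -> no
Op 12: query cow -> checks bit0=1, bit1=1 (all 1) -> maybe
Query results in order: no no no no no no maybe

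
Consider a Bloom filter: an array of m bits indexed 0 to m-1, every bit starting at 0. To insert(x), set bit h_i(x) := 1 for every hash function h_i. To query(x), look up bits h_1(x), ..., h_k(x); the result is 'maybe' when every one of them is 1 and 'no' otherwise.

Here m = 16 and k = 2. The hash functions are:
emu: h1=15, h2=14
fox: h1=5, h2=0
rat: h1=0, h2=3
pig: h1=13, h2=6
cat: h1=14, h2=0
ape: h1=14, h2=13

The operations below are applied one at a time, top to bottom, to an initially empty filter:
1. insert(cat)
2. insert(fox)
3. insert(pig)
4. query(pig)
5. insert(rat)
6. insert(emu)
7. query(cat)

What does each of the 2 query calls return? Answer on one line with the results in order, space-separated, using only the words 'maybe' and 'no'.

Start: bits=0000000000000000
Op 1: insert cat -> sets bits 0 14 -> bits=1000000000000010
Op 2: insert fox -> sets bits 0 5 -> bits=1000010000000010
Op 3: insert pig -> sets bits 6 13 -> bits=1000011000000110
Op 4: query pig -> checks bit6=1, bit13=1 (all 1) -> maybe
Op 5: insert rat -> sets bits 0 3 -> bits=1001011000000110
Op 6: insert emu -> sets bits 14 15 -> bits=1001011000000111
Op 7: query cat -> checks bit0=1, bit14=1 (all 1) -> maybe
Query results in order: maybe maybe

Answer: maybe maybe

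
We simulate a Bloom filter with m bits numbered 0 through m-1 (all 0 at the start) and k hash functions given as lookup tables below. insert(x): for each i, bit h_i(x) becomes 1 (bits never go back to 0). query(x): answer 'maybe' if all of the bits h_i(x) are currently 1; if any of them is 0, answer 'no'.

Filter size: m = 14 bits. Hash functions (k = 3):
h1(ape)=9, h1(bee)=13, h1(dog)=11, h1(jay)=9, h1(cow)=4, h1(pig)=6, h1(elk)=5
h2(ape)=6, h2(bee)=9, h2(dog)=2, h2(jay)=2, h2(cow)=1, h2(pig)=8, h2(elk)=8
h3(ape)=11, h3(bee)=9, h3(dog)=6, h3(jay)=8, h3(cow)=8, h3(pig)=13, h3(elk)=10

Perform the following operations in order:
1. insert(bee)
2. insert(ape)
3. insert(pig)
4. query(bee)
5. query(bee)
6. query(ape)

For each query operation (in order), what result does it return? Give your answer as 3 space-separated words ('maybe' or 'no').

Answer: maybe maybe maybe

Derivation:
Start: bits=00000000000000
Op 1: insert bee -> sets bits 9 13 -> bits=00000000010001
Op 2: insert ape -> sets bits 6 9 11 -> bits=00000010010101
Op 3: insert pig -> sets bits 6 8 13 -> bits=00000010110101
Op 4: query bee -> checks bit9=1, bit13=1 (all 1) -> maybe
Op 5: query bee -> checks bit9=1, bit13=1 (all 1) -> maybe
Op 6: query ape -> checks bit6=1, bit9=1, bit11=1 (all 1) -> maybe
Query results in order: maybe maybe maybe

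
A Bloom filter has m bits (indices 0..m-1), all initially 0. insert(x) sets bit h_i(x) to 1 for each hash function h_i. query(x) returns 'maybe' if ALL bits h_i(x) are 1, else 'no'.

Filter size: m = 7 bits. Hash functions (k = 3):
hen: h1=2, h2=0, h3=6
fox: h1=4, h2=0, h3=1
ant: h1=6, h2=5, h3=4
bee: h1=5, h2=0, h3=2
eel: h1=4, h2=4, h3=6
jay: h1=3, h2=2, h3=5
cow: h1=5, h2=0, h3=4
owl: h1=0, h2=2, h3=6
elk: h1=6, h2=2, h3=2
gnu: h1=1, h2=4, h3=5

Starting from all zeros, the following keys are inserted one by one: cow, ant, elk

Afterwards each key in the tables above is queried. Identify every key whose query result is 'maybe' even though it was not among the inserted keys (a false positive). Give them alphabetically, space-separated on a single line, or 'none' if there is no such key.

Answer: bee eel hen owl

Derivation:
Start: bits=0000000
After insert 'cow': sets bits 0 4 5 -> bits=1000110
After insert 'ant': sets bits 4 5 6 -> bits=1000111
After insert 'elk': sets bits 2 6 -> bits=1010111
Not inserted: bee eel fox gnu hen jay owl — query each against bits=1010111:
query bee: checks bit0=1, bit2=1, bit5=1 (all 1) -> maybe => FALSE POSITIVE
query eel: checks bit4=1, bit6=1 (all 1) -> maybe => FALSE POSITIVE
query fox: checks bit0=1, bit1=0, bit4=1 (has a 0) -> no => not a false positive
query gnu: checks bit1=0, bit4=1, bit5=1 (has a 0) -> no => not a false positive
query hen: checks bit0=1, bit2=1, bit6=1 (all 1) -> maybe => FALSE POSITIVE
query jay: checks bit2=1, bit3=0, bit5=1 (has a 0) -> no => not a false positive
query owl: checks bit0=1, bit2=1, bit6=1 (all 1) -> maybe => FALSE POSITIVE
False positives (alphabetical): bee eel hen owl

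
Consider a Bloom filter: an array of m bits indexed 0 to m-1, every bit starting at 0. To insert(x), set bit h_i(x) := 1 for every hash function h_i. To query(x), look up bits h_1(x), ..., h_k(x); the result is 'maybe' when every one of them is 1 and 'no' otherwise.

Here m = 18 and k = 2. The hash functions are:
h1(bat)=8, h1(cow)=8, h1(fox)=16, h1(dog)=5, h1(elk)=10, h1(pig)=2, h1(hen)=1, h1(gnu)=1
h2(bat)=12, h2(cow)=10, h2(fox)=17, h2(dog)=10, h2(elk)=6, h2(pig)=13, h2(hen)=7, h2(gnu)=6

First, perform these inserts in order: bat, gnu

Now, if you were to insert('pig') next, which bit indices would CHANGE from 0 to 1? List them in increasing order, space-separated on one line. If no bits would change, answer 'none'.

Answer: 2 13

Derivation:
Start: bits=000000000000000000
After insert 'bat': sets bits 8 12 -> bits=000000001000100000
After insert 'gnu': sets bits 1 6 -> bits=010000101000100000
insert 'pig' would touch bits 2 13; currently bit2=0, bit13=0
Bits that are 0 among those (would change 0->1): 2 13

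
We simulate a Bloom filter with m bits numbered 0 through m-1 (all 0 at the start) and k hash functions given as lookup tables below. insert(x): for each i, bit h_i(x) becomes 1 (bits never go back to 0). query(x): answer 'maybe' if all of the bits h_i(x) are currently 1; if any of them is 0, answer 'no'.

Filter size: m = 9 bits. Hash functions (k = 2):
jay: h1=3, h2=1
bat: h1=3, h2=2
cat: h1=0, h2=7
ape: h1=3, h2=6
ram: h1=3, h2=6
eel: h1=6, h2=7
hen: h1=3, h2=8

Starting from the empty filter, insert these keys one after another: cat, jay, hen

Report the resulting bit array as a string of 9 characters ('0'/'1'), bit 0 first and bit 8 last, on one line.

Start: bits=000000000
After insert 'cat': sets bits 0 7 -> bits=100000010
After insert 'jay': sets bits 1 3 -> bits=110100010
After insert 'hen': sets bits 3 8 -> bits=110100011

Answer: 110100011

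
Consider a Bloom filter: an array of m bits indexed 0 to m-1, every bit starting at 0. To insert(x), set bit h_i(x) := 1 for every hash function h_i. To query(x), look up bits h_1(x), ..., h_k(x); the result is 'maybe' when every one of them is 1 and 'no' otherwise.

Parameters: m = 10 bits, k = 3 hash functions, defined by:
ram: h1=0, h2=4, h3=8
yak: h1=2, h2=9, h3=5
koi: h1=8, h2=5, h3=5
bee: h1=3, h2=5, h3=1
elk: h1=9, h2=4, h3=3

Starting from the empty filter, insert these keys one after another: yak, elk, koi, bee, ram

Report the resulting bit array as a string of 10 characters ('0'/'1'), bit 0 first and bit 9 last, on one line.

Answer: 1111110011

Derivation:
Start: bits=0000000000
After insert 'yak': sets bits 2 5 9 -> bits=0010010001
After insert 'elk': sets bits 3 4 9 -> bits=0011110001
After insert 'koi': sets bits 5 8 -> bits=0011110011
After insert 'bee': sets bits 1 3 5 -> bits=0111110011
After insert 'ram': sets bits 0 4 8 -> bits=1111110011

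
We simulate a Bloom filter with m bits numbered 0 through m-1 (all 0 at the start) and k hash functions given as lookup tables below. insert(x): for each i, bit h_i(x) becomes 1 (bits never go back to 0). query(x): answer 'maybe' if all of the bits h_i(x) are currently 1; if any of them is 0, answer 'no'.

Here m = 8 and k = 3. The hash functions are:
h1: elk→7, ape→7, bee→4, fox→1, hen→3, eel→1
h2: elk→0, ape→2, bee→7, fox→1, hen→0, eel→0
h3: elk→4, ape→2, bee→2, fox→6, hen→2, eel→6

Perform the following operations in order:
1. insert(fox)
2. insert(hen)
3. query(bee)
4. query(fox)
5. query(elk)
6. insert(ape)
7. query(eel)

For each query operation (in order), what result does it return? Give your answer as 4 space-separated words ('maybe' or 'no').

Start: bits=00000000
Op 1: insert fox -> sets bits 1 6 -> bits=01000010
Op 2: insert hen -> sets bits 0 2 3 -> bits=11110010
Op 3: query bee -> checks bit2=1, bit4=0, bit7=0 (has a 0) -> no
Op 4: query fox -> checks bit1=1, bit6=1 (all 1) -> maybe
Op 5: query elk -> checks bit0=1, bit4=0, bit7=0 (has a 0) -> no
Op 6: insert ape -> sets bits 2 7 -> bits=11110011
Op 7: query eel -> checks bit0=1, bit1=1, bit6=1 (all 1) -> maybe
Query results in order: no maybe no maybe

Answer: no maybe no maybe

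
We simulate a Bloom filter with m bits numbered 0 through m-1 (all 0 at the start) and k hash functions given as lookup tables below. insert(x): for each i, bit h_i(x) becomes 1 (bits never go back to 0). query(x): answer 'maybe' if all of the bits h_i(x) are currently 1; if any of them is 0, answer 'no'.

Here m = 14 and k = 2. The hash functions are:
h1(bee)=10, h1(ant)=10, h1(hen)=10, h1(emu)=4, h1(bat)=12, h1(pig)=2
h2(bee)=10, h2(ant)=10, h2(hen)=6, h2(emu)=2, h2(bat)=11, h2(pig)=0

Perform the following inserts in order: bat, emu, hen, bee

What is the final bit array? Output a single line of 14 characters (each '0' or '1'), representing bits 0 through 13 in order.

Answer: 00101010001110

Derivation:
Start: bits=00000000000000
After insert 'bat': sets bits 11 12 -> bits=00000000000110
After insert 'emu': sets bits 2 4 -> bits=00101000000110
After insert 'hen': sets bits 6 10 -> bits=00101010001110
After insert 'bee': sets bits 10 -> bits=00101010001110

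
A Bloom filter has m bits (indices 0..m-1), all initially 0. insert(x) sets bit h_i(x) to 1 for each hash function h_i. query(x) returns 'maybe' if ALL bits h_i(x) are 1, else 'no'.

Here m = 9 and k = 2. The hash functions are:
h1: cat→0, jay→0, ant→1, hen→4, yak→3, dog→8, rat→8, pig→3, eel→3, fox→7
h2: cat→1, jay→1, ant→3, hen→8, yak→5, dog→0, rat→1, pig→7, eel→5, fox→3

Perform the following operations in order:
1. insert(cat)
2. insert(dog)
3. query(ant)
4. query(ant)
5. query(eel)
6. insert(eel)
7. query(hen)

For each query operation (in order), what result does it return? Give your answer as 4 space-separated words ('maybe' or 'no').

Answer: no no no no

Derivation:
Start: bits=000000000
Op 1: insert cat -> sets bits 0 1 -> bits=110000000
Op 2: insert dog -> sets bits 0 8 -> bits=110000001
Op 3: query ant -> checks bit1=1, bit3=0 (has a 0) -> no
Op 4: query ant -> checks bit1=1, bit3=0 (has a 0) -> no
Op 5: query eel -> checks bit3=0, bit5=0 (has a 0) -> no
Op 6: insert eel -> sets bits 3 5 -> bits=110101001
Op 7: query hen -> checks bit4=0, bit8=1 (has a 0) -> no
Query results in order: no no no no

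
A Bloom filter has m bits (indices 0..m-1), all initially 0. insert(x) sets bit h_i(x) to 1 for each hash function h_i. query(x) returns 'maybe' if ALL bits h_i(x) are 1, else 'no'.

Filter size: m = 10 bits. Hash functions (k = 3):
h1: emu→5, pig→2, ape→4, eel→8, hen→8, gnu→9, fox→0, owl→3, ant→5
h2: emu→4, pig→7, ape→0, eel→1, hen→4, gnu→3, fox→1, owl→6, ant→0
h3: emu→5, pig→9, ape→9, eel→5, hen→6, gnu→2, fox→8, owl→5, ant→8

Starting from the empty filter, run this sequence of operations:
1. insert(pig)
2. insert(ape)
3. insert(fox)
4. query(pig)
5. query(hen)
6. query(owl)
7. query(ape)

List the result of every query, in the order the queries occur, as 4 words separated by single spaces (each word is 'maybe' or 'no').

Answer: maybe no no maybe

Derivation:
Start: bits=0000000000
Op 1: insert pig -> sets bits 2 7 9 -> bits=0010000101
Op 2: insert ape -> sets bits 0 4 9 -> bits=1010100101
Op 3: insert fox -> sets bits 0 1 8 -> bits=1110100111
Op 4: query pig -> checks bit2=1, bit7=1, bit9=1 (all 1) -> maybe
Op 5: query hen -> checks bit4=1, bit6=0, bit8=1 (has a 0) -> no
Op 6: query owl -> checks bit3=0, bit5=0, bit6=0 (has a 0) -> no
Op 7: query ape -> checks bit0=1, bit4=1, bit9=1 (all 1) -> maybe
Query results in order: maybe no no maybe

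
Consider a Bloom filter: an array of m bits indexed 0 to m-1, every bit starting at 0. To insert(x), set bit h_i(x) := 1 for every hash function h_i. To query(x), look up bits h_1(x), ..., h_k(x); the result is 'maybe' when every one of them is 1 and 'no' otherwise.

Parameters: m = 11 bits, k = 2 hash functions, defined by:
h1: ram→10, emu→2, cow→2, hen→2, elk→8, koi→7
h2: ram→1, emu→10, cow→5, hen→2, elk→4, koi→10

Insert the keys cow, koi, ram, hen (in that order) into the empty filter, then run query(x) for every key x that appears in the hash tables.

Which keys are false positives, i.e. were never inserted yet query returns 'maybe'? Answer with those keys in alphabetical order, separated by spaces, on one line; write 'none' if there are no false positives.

Start: bits=00000000000
After insert 'cow': sets bits 2 5 -> bits=00100100000
After insert 'koi': sets bits 7 10 -> bits=00100101001
After insert 'ram': sets bits 1 10 -> bits=01100101001
After insert 'hen': sets bits 2 -> bits=01100101001
Not inserted: elk emu — query each against bits=01100101001:
query elk: checks bit4=0, bit8=0 (has a 0) -> no => not a false positive
query emu: checks bit2=1, bit10=1 (all 1) -> maybe => FALSE POSITIVE
False positives (alphabetical): emu

Answer: emu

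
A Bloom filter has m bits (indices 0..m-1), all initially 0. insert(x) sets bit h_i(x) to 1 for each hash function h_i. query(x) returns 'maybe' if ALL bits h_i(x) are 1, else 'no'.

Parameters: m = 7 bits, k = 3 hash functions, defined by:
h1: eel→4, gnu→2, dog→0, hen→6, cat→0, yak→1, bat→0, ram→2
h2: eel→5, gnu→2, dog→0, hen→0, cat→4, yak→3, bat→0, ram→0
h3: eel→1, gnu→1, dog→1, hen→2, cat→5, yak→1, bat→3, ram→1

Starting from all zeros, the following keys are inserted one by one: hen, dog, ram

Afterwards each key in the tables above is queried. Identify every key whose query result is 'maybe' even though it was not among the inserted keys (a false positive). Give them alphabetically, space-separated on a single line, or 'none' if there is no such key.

Start: bits=0000000
After insert 'hen': sets bits 0 2 6 -> bits=1010001
After insert 'dog': sets bits 0 1 -> bits=1110001
After insert 'ram': sets bits 0 1 2 -> bits=1110001
Not inserted: bat cat eel gnu yak — query each against bits=1110001:
query bat: checks bit0=1, bit3=0 (has a 0) -> no => not a false positive
query cat: checks bit0=1, bit4=0, bit5=0 (has a 0) -> no => not a false positive
query eel: checks bit1=1, bit4=0, bit5=0 (has a 0) -> no => not a false positive
query gnu: checks bit1=1, bit2=1 (all 1) -> maybe => FALSE POSITIVE
query yak: checks bit1=1, bit3=0 (has a 0) -> no => not a false positive
False positives (alphabetical): gnu

Answer: gnu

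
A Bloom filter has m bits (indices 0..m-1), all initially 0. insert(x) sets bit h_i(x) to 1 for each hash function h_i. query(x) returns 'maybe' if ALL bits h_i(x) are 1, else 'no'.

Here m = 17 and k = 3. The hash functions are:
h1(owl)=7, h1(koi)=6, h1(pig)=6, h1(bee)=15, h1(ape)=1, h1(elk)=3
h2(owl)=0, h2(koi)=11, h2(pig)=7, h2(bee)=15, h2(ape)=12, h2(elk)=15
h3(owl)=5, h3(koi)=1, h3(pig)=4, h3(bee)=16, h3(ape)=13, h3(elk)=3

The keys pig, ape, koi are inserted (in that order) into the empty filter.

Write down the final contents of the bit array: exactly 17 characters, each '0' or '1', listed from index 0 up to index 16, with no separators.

Answer: 01001011000111000

Derivation:
Start: bits=00000000000000000
After insert 'pig': sets bits 4 6 7 -> bits=00001011000000000
After insert 'ape': sets bits 1 12 13 -> bits=01001011000011000
After insert 'koi': sets bits 1 6 11 -> bits=01001011000111000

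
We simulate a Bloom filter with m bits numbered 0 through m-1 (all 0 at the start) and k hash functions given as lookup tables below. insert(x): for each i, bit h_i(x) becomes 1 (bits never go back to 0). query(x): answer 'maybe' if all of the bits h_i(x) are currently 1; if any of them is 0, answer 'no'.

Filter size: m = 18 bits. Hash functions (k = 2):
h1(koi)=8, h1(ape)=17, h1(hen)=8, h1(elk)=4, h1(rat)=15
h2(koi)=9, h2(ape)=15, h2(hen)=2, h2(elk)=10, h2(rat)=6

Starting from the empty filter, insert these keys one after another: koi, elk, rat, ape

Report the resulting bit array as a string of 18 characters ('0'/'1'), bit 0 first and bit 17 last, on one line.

Start: bits=000000000000000000
After insert 'koi': sets bits 8 9 -> bits=000000001100000000
After insert 'elk': sets bits 4 10 -> bits=000010001110000000
After insert 'rat': sets bits 6 15 -> bits=000010101110000100
After insert 'ape': sets bits 15 17 -> bits=000010101110000101

Answer: 000010101110000101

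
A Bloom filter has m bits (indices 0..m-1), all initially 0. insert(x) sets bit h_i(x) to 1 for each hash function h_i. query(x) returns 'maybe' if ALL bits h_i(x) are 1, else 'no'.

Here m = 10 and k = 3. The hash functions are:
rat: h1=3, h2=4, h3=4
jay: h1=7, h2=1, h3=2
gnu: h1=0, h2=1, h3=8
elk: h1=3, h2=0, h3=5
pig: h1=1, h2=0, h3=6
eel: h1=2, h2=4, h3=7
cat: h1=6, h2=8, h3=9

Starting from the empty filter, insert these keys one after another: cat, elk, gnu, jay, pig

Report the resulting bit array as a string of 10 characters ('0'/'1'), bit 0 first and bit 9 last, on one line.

Start: bits=0000000000
After insert 'cat': sets bits 6 8 9 -> bits=0000001011
After insert 'elk': sets bits 0 3 5 -> bits=1001011011
After insert 'gnu': sets bits 0 1 8 -> bits=1101011011
After insert 'jay': sets bits 1 2 7 -> bits=1111011111
After insert 'pig': sets bits 0 1 6 -> bits=1111011111

Answer: 1111011111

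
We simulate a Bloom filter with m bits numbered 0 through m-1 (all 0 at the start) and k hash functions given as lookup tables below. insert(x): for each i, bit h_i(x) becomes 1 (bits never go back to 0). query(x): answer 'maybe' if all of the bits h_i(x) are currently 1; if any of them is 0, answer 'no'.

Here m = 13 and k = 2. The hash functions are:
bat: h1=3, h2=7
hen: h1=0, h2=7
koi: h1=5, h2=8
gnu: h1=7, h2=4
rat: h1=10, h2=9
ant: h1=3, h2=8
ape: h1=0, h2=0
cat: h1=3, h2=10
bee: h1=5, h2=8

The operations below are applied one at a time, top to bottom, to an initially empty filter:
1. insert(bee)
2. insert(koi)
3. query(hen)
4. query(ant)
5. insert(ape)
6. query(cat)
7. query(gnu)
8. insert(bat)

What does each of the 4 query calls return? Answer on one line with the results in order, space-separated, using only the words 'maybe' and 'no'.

Answer: no no no no

Derivation:
Start: bits=0000000000000
Op 1: insert bee -> sets bits 5 8 -> bits=0000010010000
Op 2: insert koi -> sets bits 5 8 -> bits=0000010010000
Op 3: query hen -> checks bit0=0, bit7=0 (has a 0) -> no
Op 4: query ant -> checks bit3=0, bit8=1 (has a 0) -> no
Op 5: insert ape -> sets bits 0 -> bits=1000010010000
Op 6: query cat -> checks bit3=0, bit10=0 (has a 0) -> no
Op 7: query gnu -> checks bit4=0, bit7=0 (has a 0) -> no
Op 8: insert bat -> sets bits 3 7 -> bits=1001010110000
Query results in order: no no no no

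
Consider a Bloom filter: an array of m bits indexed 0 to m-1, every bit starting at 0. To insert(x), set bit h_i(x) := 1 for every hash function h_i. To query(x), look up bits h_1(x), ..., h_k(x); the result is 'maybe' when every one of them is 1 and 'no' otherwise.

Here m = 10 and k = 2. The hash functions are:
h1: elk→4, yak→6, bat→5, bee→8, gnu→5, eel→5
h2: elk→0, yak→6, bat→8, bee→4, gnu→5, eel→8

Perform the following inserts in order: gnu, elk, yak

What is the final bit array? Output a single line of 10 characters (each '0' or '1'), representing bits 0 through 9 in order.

Start: bits=0000000000
After insert 'gnu': sets bits 5 -> bits=0000010000
After insert 'elk': sets bits 0 4 -> bits=1000110000
After insert 'yak': sets bits 6 -> bits=1000111000

Answer: 1000111000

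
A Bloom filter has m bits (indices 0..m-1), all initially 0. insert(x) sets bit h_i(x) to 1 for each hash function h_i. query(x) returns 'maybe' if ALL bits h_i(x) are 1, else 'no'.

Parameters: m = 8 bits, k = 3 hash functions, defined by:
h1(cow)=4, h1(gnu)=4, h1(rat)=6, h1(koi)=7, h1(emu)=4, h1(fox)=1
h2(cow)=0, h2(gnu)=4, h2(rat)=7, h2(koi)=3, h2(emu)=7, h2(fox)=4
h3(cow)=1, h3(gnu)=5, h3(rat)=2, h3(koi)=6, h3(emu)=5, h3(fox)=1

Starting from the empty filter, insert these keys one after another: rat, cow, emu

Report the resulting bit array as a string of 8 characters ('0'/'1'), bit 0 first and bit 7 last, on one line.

Answer: 11101111

Derivation:
Start: bits=00000000
After insert 'rat': sets bits 2 6 7 -> bits=00100011
After insert 'cow': sets bits 0 1 4 -> bits=11101011
After insert 'emu': sets bits 4 5 7 -> bits=11101111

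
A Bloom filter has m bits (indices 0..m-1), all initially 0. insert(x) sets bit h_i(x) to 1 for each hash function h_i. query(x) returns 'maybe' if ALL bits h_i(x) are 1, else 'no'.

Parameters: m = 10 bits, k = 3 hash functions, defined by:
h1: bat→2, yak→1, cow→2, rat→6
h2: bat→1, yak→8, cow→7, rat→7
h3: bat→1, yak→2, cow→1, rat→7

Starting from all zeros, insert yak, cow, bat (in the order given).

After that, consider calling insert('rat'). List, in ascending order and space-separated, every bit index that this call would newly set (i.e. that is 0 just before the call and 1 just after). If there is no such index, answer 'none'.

Answer: 6

Derivation:
Start: bits=0000000000
After insert 'yak': sets bits 1 2 8 -> bits=0110000010
After insert 'cow': sets bits 1 2 7 -> bits=0110000110
After insert 'bat': sets bits 1 2 -> bits=0110000110
insert 'rat' would touch bits 6 7; currently bit6=0, bit7=1
Bits that are 0 among those (would change 0->1): 6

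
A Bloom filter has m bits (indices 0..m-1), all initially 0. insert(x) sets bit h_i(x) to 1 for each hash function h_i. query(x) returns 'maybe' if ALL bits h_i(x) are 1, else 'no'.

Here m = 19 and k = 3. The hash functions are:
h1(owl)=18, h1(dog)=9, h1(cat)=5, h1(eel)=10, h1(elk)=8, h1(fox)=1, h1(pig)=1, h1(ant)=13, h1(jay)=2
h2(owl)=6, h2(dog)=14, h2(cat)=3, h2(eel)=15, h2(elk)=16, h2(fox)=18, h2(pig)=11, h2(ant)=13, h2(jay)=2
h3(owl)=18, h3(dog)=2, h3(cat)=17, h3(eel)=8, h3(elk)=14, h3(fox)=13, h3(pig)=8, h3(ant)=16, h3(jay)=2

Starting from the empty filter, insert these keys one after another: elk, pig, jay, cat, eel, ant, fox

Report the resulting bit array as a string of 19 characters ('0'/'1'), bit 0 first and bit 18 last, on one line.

Start: bits=0000000000000000000
After insert 'elk': sets bits 8 14 16 -> bits=0000000010000010100
After insert 'pig': sets bits 1 8 11 -> bits=0100000010010010100
After insert 'jay': sets bits 2 -> bits=0110000010010010100
After insert 'cat': sets bits 3 5 17 -> bits=0111010010010010110
After insert 'eel': sets bits 8 10 15 -> bits=0111010010110011110
After insert 'ant': sets bits 13 16 -> bits=0111010010110111110
After insert 'fox': sets bits 1 13 18 -> bits=0111010010110111111

Answer: 0111010010110111111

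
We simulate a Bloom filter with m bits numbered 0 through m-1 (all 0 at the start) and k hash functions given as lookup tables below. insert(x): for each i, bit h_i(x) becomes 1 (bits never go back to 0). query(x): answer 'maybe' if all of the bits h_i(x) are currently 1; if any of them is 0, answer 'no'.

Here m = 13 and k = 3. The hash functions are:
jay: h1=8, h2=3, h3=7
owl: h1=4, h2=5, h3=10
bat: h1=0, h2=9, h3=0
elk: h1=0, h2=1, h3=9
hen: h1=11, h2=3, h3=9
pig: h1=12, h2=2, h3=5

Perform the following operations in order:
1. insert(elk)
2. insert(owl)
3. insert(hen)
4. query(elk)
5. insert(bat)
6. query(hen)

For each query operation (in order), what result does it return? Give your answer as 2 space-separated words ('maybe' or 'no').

Start: bits=0000000000000
Op 1: insert elk -> sets bits 0 1 9 -> bits=1100000001000
Op 2: insert owl -> sets bits 4 5 10 -> bits=1100110001100
Op 3: insert hen -> sets bits 3 9 11 -> bits=1101110001110
Op 4: query elk -> checks bit0=1, bit1=1, bit9=1 (all 1) -> maybe
Op 5: insert bat -> sets bits 0 9 -> bits=1101110001110
Op 6: query hen -> checks bit3=1, bit9=1, bit11=1 (all 1) -> maybe
Query results in order: maybe maybe

Answer: maybe maybe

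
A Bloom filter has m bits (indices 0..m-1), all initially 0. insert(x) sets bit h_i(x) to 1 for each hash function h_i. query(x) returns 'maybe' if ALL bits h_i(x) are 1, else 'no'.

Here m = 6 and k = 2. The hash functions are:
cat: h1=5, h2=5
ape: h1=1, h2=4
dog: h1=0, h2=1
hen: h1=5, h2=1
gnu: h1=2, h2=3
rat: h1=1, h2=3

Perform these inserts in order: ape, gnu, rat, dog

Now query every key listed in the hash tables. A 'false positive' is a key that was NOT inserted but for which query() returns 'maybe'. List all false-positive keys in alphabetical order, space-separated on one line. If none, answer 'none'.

Start: bits=000000
After insert 'ape': sets bits 1 4 -> bits=010010
After insert 'gnu': sets bits 2 3 -> bits=011110
After insert 'rat': sets bits 1 3 -> bits=011110
After insert 'dog': sets bits 0 1 -> bits=111110
Not inserted: cat hen — query each against bits=111110:
query cat: checks bit5=0 (has a 0) -> no => not a false positive
query hen: checks bit1=1, bit5=0 (has a 0) -> no => not a false positive
False positives (alphabetical): none

Answer: none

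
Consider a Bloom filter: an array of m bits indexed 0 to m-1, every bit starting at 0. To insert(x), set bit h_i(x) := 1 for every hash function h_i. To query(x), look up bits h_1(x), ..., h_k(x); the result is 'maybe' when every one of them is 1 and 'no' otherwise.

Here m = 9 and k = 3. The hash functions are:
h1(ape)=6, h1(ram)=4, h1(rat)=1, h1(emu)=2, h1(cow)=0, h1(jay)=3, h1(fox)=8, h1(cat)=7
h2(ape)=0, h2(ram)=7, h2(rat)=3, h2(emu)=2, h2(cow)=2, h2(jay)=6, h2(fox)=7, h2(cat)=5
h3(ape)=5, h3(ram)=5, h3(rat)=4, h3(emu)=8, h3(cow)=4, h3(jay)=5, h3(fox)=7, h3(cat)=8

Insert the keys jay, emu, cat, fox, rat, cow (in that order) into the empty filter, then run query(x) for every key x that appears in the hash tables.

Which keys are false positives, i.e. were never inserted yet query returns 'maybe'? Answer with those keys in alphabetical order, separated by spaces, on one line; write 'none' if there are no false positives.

Answer: ape ram

Derivation:
Start: bits=000000000
After insert 'jay': sets bits 3 5 6 -> bits=000101100
After insert 'emu': sets bits 2 8 -> bits=001101101
After insert 'cat': sets bits 5 7 8 -> bits=001101111
After insert 'fox': sets bits 7 8 -> bits=001101111
After insert 'rat': sets bits 1 3 4 -> bits=011111111
After insert 'cow': sets bits 0 2 4 -> bits=111111111
Not inserted: ape ram — query each against bits=111111111:
query ape: checks bit0=1, bit5=1, bit6=1 (all 1) -> maybe => FALSE POSITIVE
query ram: checks bit4=1, bit5=1, bit7=1 (all 1) -> maybe => FALSE POSITIVE
False positives (alphabetical): ape ram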